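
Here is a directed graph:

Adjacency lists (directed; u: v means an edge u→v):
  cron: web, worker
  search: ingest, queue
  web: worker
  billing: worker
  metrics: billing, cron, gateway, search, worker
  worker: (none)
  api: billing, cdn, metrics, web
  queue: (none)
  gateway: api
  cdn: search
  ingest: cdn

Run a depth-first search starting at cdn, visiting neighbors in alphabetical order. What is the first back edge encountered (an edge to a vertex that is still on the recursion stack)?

DFS from cdn (visiting neighbors in alphabetical order); mark gray on enter, black on exit:
cdn gray
  search gray
    ingest gray
      ingest→cdn: cdn is gray → back edge
First back edge: ingest → cdn.

ingest→cdn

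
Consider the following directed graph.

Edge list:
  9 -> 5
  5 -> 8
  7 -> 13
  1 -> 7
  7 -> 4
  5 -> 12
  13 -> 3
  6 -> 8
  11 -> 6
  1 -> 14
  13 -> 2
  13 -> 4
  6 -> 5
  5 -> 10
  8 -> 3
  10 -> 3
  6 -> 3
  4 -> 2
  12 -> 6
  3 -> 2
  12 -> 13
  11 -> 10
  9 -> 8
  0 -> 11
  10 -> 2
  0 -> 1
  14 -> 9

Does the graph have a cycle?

Yes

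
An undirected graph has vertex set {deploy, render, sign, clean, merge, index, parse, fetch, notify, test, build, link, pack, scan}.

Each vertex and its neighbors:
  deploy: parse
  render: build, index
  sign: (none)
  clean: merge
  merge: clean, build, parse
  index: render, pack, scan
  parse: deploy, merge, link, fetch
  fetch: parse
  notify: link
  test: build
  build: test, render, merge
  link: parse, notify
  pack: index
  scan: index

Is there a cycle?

DFS, tracking each vertex's parent; an edge to a visited non-parent vertex closes a cycle.
Start from merge:
visit merge (parent –)
  visit clean (parent merge)
    clean–merge: parent, skip
  visit build (parent merge)
    visit test (parent build)
      test–build: parent, skip
    visit render (parent build)
      render–build: parent, skip
      visit index (parent render)
        index–render: parent, skip
        visit pack (parent index)
          pack–index: parent, skip
        visit scan (parent index)
          scan–index: parent, skip
    build–merge: parent, skip
  visit parse (parent merge)
    visit deploy (parent parse)
      deploy–parse: parent, skip
    parse–merge: parent, skip
    visit link (parent parse)
      link–parse: parent, skip
      visit notify (parent link)
        notify–link: parent, skip
    visit fetch (parent parse)
      fetch–parse: parent, skip
visit sign (parent –)
No non-parent visited neighbor found — the graph is a forest.

No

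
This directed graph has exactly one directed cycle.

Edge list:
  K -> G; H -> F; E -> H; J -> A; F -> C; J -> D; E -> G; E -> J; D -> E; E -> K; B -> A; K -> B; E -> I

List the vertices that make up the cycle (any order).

DFS with gray/black marking from E:
E gray
  G gray
  G black
  H gray
    F gray
      C gray
      C black
    F black
  H black
  I gray
  I black
  K gray
    B gray
      A gray
      A black
    B black
    K→G: G black — skip
  K black
  J gray
    D gray
      D→E: E is gray → back edge
Back edge closes the cycle E → J → D → E; its vertices are {D, E, J}.

D, E, J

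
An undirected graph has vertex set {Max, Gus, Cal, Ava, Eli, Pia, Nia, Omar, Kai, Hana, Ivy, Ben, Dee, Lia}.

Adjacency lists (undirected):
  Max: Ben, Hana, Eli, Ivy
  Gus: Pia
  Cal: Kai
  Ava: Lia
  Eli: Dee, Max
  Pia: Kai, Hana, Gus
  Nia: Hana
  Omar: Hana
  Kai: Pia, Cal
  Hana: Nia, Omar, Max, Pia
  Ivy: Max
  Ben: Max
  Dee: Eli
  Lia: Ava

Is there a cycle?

No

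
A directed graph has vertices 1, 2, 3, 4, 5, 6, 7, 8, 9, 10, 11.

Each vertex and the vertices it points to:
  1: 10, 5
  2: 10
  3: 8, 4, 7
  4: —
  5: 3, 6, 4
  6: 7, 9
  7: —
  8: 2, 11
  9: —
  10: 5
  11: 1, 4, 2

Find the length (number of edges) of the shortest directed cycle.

For each vertex v, BFS finds the shortest path from v back to v.
The shortest such closed walk is 5 → 3 → 8 → 2 → 10 → 5, length 5.

5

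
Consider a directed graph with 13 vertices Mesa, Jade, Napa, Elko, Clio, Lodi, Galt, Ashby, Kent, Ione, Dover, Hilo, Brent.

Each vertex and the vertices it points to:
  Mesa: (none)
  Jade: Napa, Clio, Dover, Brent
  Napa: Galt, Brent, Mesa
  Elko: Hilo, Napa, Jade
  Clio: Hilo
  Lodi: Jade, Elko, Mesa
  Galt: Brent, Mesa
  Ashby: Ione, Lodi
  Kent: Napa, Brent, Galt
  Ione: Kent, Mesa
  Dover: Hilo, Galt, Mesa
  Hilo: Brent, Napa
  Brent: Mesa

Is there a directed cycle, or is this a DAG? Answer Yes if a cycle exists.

No

DFS with white/gray/black marking, starting from Clio:
Clio gray
  Hilo gray
    Brent gray
      Mesa gray
      Mesa black
    Brent black
    Napa gray
      Galt gray
        Galt→Brent: Brent black — skip
        Galt→Mesa: Mesa black — skip
      Galt black
      Napa→Brent: Brent black — skip
      Napa→Mesa: Mesa black — skip
    Napa black
  Hilo black
Clio black
Jade gray
  Jade→Napa: Napa black — skip
  Jade→Clio: Clio black — skip
  Dover gray
    Dover→Hilo: Hilo black — skip
    Dover→Galt: Galt black — skip
    Dover→Mesa: Mesa black — skip
  Dover black
  Jade→Brent: Brent black — skip
Jade black
Elko gray
  Elko→Hilo: Hilo black — skip
  Elko→Napa: Napa black — skip
  Elko→Jade: Jade black — skip
Elko black
Lodi gray
  Lodi→Jade: Jade black — skip
  Lodi→Elko: Elko black — skip
  Lodi→Mesa: Mesa black — skip
Lodi black
Ashby gray
  Ione gray
    Kent gray
      Kent→Napa: Napa black — skip
      Kent→Brent: Brent black — skip
      Kent→Galt: Galt black — skip
    Kent black
    Ione→Mesa: Mesa black — skip
  Ione black
  Ashby→Lodi: Lodi black — skip
Ashby black
Every edge goes to a white or black vertex — no back edge, so the graph is acyclic.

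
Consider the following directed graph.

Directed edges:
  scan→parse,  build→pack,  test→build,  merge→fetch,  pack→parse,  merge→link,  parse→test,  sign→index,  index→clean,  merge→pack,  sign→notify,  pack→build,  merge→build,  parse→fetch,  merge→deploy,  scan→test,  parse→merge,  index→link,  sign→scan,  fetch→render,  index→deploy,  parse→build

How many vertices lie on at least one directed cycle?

A vertex is on a directed cycle iff it belongs to a strongly connected component of size ≥ 2 (or has a self-loop).
The vertices on cycles are {pack, test, build, merge, parse} — 5 in total.

5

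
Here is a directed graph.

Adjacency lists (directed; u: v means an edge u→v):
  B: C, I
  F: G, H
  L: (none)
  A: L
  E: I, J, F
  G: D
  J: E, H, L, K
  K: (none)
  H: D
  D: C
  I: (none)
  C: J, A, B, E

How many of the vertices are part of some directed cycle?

8

A vertex is on a directed cycle iff it belongs to a strongly connected component of size ≥ 2 (or has a self-loop).
The vertices on cycles are {B, C, D, E, F, G, H, J} — 8 in total.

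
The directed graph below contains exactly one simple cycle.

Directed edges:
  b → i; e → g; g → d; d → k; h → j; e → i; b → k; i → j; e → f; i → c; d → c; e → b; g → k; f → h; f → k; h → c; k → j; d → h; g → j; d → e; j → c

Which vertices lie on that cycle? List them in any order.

DFS with gray/black marking from e:
e gray
  i gray
    c gray
    c black
    j gray
      j→c: c black — skip
    j black
  i black
  f gray
    k gray
      k→j: j black — skip
    k black
    h gray
      h→c: c black — skip
      h→j: j black — skip
    h black
  f black
  b gray
    b→i: i black — skip
    b→k: k black — skip
  b black
  g gray
    g→k: k black — skip
    d gray
      d→c: c black — skip
      d→h: h black — skip
      d→k: k black — skip
      d→e: e is gray → back edge
Back edge closes the cycle e → g → d → e; its vertices are {d, e, g}.

d, e, g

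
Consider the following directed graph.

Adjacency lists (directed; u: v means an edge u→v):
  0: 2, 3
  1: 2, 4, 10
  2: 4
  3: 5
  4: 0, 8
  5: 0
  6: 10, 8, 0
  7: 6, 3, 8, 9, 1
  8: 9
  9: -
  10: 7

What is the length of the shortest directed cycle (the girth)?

For each vertex v, BFS finds the shortest path from v back to v.
The shortest such closed walk is 7 → 6 → 10 → 7, length 3.

3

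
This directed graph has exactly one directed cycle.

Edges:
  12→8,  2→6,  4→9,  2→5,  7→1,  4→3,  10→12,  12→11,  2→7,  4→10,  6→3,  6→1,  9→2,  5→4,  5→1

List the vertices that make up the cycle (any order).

2, 4, 5, 9

DFS with gray/black marking from 4:
4 gray
  10 gray
    12 gray
      8 gray
      8 black
      11 gray
      11 black
    12 black
  10 black
  9 gray
    2 gray
      6 gray
        1 gray
        1 black
        3 gray
        3 black
      6 black
      7 gray
        7→1: 1 black — skip
      7 black
      5 gray
        5→4: 4 is gray → back edge
Back edge closes the cycle 4 → 9 → 2 → 5 → 4; its vertices are {2, 4, 5, 9}.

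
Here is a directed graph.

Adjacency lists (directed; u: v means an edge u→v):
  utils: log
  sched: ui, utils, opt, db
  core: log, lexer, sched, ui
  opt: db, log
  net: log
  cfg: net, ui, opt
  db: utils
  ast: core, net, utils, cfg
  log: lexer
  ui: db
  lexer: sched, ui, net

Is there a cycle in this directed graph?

Yes

DFS with white/gray/black marking, starting from opt:
opt gray
  db gray
    utils gray
      log gray
        lexer gray
          sched gray
            ui gray
              ui→db: db is gray → back edge
Back edge found, so a cycle exists: db → utils → log → lexer → sched → ui → db.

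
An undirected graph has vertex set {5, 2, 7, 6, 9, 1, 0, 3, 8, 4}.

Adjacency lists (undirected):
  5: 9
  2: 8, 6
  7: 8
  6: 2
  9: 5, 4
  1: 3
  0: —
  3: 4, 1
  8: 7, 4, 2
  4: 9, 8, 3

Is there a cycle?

No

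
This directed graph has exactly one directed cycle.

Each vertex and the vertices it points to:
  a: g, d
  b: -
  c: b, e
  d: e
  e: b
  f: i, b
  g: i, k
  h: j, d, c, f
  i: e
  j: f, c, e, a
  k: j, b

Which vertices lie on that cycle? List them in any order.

DFS with gray/black marking from j:
j gray
  f gray
    i gray
      e gray
        b gray
        b black
      e black
    i black
    f→b: b black — skip
  f black
  c gray
    c→b: b black — skip
    c→e: e black — skip
  c black
  j→e: e black — skip
  a gray
    g gray
      g→i: i black — skip
      k gray
        k→j: j is gray → back edge
Back edge closes the cycle j → a → g → k → j; its vertices are {a, g, j, k}.

a, g, j, k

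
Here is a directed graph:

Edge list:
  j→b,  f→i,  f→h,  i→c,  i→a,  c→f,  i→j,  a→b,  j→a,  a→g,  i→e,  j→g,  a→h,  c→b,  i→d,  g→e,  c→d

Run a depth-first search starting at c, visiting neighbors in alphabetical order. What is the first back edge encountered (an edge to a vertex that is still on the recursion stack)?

i→c

DFS from c (visiting neighbors in alphabetical order); mark gray on enter, black on exit:
c gray
  b gray
  b black
  d gray
  d black
  f gray
    h gray
    h black
    i gray
      a gray
        a→b: b black — skip
        g gray
          e gray
          e black
        g black
        a→h: h black — skip
      a black
      i→c: c is gray → back edge
First back edge: i → c.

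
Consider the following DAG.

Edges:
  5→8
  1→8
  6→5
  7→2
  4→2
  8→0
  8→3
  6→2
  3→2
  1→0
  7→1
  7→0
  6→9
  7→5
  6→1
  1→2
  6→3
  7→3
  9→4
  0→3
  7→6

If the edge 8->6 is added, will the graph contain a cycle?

Adding 8→6 creates a cycle iff 6 can already reach 8.
Path from 6: 6 → 1 → 8.
So 6 → … → 8 → 6 is a cycle.

Yes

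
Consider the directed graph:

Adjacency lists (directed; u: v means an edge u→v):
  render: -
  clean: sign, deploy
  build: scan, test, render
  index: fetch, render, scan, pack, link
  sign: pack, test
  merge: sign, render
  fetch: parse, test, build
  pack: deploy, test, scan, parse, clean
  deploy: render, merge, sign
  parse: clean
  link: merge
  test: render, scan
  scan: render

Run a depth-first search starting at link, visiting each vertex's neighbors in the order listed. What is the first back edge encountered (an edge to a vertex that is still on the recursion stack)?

deploy→merge

DFS from link (visiting each vertex's neighbors in the order listed); mark gray on enter, black on exit:
link gray
  merge gray
    sign gray
      pack gray
        deploy gray
          render gray
          render black
          deploy→merge: merge is gray → back edge
First back edge: deploy → merge.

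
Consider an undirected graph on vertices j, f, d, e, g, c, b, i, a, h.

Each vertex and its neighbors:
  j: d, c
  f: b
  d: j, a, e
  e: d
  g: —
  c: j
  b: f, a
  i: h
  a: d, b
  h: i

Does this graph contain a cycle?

No

DFS, tracking each vertex's parent; an edge to a visited non-parent vertex closes a cycle.
Start from j:
visit j (parent –)
  visit d (parent j)
    d–j: parent, skip
    visit a (parent d)
      a–d: parent, skip
      visit b (parent a)
        visit f (parent b)
          f–b: parent, skip
        b–a: parent, skip
    visit e (parent d)
      e–d: parent, skip
  visit c (parent j)
    c–j: parent, skip
visit g (parent –)
visit i (parent –)
  visit h (parent i)
    h–i: parent, skip
No non-parent visited neighbor found — the graph is a forest.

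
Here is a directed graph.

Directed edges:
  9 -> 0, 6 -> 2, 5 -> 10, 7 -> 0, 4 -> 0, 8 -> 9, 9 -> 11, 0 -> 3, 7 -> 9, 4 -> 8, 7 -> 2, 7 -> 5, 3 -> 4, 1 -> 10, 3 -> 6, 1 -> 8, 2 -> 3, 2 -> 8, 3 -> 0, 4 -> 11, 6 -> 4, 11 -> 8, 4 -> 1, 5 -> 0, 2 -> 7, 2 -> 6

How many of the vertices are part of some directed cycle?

11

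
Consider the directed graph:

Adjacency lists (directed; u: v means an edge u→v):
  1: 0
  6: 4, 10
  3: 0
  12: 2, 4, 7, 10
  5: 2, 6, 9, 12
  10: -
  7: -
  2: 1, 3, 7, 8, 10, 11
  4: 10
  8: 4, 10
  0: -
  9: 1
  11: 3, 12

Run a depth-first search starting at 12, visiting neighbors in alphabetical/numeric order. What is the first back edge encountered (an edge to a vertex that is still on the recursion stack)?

11->12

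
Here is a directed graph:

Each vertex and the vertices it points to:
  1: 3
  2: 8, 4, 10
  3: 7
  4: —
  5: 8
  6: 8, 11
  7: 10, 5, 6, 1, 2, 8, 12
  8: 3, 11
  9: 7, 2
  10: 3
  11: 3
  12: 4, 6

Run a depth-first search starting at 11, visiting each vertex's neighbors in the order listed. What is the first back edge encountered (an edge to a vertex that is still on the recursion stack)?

10→3

DFS from 11 (visiting each vertex's neighbors in the order listed); mark gray on enter, black on exit:
11 gray
  3 gray
    7 gray
      10 gray
        10→3: 3 is gray → back edge
First back edge: 10 → 3.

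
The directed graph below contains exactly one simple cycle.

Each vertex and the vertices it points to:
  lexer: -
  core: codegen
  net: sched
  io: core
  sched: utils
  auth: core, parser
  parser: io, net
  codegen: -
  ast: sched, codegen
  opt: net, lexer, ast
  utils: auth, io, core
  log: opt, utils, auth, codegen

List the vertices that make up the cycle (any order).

net, auth, sched, utils, parser

DFS with gray/black marking from utils:
utils gray
  auth gray
    core gray
      codegen gray
      codegen black
    core black
    parser gray
      io gray
        io→core: core black — skip
      io black
      net gray
        sched gray
          sched→utils: utils is gray → back edge
Back edge closes the cycle utils → auth → parser → net → sched → utils; its vertices are {net, auth, sched, utils, parser}.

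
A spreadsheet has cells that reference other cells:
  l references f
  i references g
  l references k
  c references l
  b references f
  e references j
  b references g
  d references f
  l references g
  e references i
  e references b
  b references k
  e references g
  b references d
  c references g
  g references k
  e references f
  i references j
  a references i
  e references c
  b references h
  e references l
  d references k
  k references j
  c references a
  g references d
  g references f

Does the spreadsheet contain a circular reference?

DFS with white/gray/black marking, starting from f:
f gray
f black
a gray
  i gray
    j gray
    j black
    g gray
      d gray
        d→f: f black — skip
        k gray
          k→j: j black — skip
        k black
      d black
      g→f: f black — skip
      g→k: k black — skip
    g black
  i black
a black
b gray
  h gray
  h black
  b→f: f black — skip
  b→g: g black — skip
  b→k: k black — skip
  b→d: d black — skip
b black
c gray
  c→a: a black — skip
  c→g: g black — skip
  l gray
    l→g: g black — skip
    l→f: f black — skip
    l→k: k black — skip
  l black
c black
e gray
  e→f: f black — skip
  e→c: c black — skip
  e→b: b black — skip
  e→j: j black — skip
  e→g: g black — skip
  e→i: i black — skip
  e→l: l black — skip
e black
Every edge goes to a white or black vertex — no back edge, so the graph is acyclic.

No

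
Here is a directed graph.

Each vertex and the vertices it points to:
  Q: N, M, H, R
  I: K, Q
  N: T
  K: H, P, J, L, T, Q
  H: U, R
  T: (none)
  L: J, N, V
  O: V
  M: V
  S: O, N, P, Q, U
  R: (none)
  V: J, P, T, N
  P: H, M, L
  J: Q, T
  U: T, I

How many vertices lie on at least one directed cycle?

A vertex is on a directed cycle iff it belongs to a strongly connected component of size ≥ 2 (or has a self-loop).
The vertices on cycles are {H, I, J, K, L, M, P, Q, U, V} — 10 in total.

10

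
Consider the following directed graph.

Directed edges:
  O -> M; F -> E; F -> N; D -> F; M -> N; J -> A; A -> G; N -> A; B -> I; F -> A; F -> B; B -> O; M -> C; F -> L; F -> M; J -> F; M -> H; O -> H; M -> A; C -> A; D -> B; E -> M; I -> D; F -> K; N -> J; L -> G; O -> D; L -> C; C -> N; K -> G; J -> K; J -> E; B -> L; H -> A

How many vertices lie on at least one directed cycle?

A vertex is on a directed cycle iff it belongs to a strongly connected component of size ≥ 2 (or has a self-loop).
The vertices on cycles are {B, C, D, E, F, I, J, L, M, N, O} — 11 in total.

11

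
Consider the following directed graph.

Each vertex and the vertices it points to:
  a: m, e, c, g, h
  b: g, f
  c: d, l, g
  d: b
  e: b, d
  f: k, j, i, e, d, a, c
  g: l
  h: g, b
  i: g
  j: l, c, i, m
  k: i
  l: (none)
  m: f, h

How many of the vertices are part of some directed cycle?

9

A vertex is on a directed cycle iff it belongs to a strongly connected component of size ≥ 2 (or has a self-loop).
The vertices on cycles are {a, b, c, d, e, f, h, j, m} — 9 in total.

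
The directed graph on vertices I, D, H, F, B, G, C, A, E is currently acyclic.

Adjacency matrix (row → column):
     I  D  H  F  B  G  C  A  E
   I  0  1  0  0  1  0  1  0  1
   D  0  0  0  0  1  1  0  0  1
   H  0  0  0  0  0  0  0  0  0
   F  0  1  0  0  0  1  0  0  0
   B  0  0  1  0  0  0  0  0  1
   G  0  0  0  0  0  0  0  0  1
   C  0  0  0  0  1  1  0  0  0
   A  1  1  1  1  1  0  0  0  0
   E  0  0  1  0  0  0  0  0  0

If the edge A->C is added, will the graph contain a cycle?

Adding A→C creates a cycle iff C can already reach A.
Explore from C: no path reaches A. The graph stays acyclic.

No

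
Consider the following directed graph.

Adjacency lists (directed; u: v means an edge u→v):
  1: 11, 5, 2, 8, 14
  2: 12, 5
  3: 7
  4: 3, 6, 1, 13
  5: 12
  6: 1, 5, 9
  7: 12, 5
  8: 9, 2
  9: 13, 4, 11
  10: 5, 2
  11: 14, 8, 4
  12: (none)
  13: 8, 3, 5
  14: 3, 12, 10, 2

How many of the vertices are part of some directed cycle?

A vertex is on a directed cycle iff it belongs to a strongly connected component of size ≥ 2 (or has a self-loop).
The vertices on cycles are {1, 4, 6, 8, 9, 11, 13} — 7 in total.

7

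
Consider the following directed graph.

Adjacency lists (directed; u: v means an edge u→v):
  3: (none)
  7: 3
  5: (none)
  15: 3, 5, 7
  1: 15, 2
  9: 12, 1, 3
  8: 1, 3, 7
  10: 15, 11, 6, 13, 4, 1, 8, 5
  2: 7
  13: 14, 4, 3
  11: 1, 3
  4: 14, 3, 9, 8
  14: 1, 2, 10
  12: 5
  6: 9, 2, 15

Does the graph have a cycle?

DFS with white/gray/black marking, starting from 13:
13 gray
  14 gray
    1 gray
      15 gray
        3 gray
        3 black
        5 gray
        5 black
        7 gray
          7→3: 3 black — skip
        7 black
      15 black
      2 gray
        2→7: 7 black — skip
      2 black
    1 black
    14→2: 2 black — skip
    10 gray
      10→15: 15 black — skip
      11 gray
        11→1: 1 black — skip
        11→3: 3 black — skip
      11 black
      6 gray
        9 gray
          12 gray
            12→5: 5 black — skip
          12 black
          9→1: 1 black — skip
          9→3: 3 black — skip
        9 black
        6→2: 2 black — skip
        6→15: 15 black — skip
      6 black
      10→13: 13 is gray → back edge
Back edge found, so a cycle exists: 13 → 14 → 10 → 13.

Yes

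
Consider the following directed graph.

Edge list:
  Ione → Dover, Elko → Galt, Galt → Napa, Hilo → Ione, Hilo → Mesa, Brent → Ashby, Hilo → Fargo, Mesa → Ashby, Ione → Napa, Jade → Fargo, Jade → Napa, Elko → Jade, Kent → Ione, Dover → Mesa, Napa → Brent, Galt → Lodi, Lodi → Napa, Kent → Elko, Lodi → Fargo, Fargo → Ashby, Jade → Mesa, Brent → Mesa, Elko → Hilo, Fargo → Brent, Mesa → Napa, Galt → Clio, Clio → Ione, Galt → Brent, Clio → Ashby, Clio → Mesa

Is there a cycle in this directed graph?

Yes

DFS with white/gray/black marking, starting from Ione:
Ione gray
  Napa gray
    Brent gray
      Mesa gray
        Mesa→Napa: Napa is gray → back edge
Back edge found, so a cycle exists: Napa → Brent → Mesa → Napa.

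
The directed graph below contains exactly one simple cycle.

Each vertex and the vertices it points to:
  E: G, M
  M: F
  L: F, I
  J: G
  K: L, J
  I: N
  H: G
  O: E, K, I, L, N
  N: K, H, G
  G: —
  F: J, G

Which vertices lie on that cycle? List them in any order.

I, K, L, N

DFS with gray/black marking from L:
L gray
  F gray
    J gray
      G gray
      G black
    J black
    F→G: G black — skip
  F black
  I gray
    N gray
      K gray
        K→L: L is gray → back edge
Back edge closes the cycle L → I → N → K → L; its vertices are {I, K, L, N}.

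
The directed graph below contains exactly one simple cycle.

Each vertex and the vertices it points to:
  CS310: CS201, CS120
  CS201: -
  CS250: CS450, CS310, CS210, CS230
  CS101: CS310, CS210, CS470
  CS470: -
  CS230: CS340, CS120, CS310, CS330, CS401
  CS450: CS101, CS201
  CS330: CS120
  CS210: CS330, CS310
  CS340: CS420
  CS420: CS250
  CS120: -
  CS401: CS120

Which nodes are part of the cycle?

CS230, CS250, CS340, CS420

DFS with gray/black marking from CS420:
CS420 gray
  CS250 gray
    CS450 gray
      CS101 gray
        CS310 gray
          CS201 gray
          CS201 black
          CS120 gray
          CS120 black
        CS310 black
        CS210 gray
          CS330 gray
            CS330→CS120: CS120 black — skip
          CS330 black
          CS210→CS310: CS310 black — skip
        CS210 black
        CS470 gray
        CS470 black
      CS101 black
      CS450→CS201: CS201 black — skip
    CS450 black
    CS250→CS310: CS310 black — skip
    CS250→CS210: CS210 black — skip
    CS230 gray
      CS340 gray
        CS340→CS420: CS420 is gray → back edge
Back edge closes the cycle CS420 → CS250 → CS230 → CS340 → CS420; its vertices are {CS230, CS250, CS340, CS420}.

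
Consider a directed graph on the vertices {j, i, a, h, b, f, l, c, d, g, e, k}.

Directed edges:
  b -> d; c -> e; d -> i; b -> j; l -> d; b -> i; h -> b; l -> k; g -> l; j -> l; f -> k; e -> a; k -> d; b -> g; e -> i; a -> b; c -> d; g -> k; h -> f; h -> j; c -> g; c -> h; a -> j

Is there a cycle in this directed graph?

No

DFS with white/gray/black marking, starting from g:
g gray
  k gray
    d gray
      i gray
      i black
    d black
  k black
  l gray
    l→d: d black — skip
    l→k: k black — skip
  l black
g black
j gray
  j→l: l black — skip
j black
a gray
  a→j: j black — skip
  b gray
    b→i: i black — skip
    b→d: d black — skip
    b→j: j black — skip
    b→g: g black — skip
  b black
a black
h gray
  h→b: b black — skip
  h→j: j black — skip
  f gray
    f→k: k black — skip
  f black
h black
c gray
  c→d: d black — skip
  c→g: g black — skip
  c→h: h black — skip
  e gray
    e→i: i black — skip
    e→a: a black — skip
  e black
c black
Every edge goes to a white or black vertex — no back edge, so the graph is acyclic.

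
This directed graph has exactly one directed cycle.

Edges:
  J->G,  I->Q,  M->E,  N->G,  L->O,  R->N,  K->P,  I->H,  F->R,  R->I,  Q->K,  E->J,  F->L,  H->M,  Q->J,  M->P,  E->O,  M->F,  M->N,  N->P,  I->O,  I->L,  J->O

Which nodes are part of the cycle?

F, H, I, M, R

DFS with gray/black marking from I:
I gray
  Q gray
    J gray
      O gray
      O black
      G gray
      G black
    J black
    K gray
      P gray
      P black
    K black
  Q black
  L gray
    L→O: O black — skip
  L black
  H gray
    M gray
      M→P: P black — skip
      N gray
        N→P: P black — skip
        N→G: G black — skip
      N black
      F gray
        R gray
          R→I: I is gray → back edge
Back edge closes the cycle I → H → M → F → R → I; its vertices are {F, H, I, M, R}.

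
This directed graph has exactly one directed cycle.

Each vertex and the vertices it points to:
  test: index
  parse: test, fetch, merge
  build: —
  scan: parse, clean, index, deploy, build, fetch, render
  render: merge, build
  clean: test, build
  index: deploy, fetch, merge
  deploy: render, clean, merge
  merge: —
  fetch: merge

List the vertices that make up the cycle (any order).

DFS with gray/black marking from deploy:
deploy gray
  render gray
    merge gray
    merge black
    build gray
    build black
  render black
  clean gray
    test gray
      index gray
        index→deploy: deploy is gray → back edge
Back edge closes the cycle deploy → clean → test → index → deploy; its vertices are {test, clean, index, deploy}.

test, clean, index, deploy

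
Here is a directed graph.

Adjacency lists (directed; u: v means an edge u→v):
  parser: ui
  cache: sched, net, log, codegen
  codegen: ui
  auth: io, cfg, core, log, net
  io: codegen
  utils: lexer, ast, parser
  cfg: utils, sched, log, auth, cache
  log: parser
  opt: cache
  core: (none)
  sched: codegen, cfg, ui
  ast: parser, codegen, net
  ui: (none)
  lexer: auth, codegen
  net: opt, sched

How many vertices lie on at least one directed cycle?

9

A vertex is on a directed cycle iff it belongs to a strongly connected component of size ≥ 2 (or has a self-loop).
The vertices on cycles are {ast, cfg, net, opt, auth, cache, lexer, sched, utils} — 9 in total.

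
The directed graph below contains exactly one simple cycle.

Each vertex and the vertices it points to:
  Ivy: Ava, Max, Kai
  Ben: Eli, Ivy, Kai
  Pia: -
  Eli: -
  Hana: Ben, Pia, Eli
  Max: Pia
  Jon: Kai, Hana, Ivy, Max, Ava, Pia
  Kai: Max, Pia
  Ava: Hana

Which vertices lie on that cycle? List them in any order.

Ava, Ben, Ivy, Hana

DFS with gray/black marking from Ava:
Ava gray
  Hana gray
    Ben gray
      Eli gray
      Eli black
      Ivy gray
        Ivy→Ava: Ava is gray → back edge
Back edge closes the cycle Ava → Hana → Ben → Ivy → Ava; its vertices are {Ava, Ben, Ivy, Hana}.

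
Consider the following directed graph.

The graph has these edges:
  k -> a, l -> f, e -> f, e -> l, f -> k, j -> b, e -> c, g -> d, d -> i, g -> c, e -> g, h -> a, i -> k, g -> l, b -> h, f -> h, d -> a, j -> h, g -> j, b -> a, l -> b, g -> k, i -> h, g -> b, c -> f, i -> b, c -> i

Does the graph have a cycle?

No

DFS with white/gray/black marking, starting from a:
a gray
a black
b gray
  h gray
    h→a: a black — skip
  h black
  b→a: a black — skip
b black
c gray
  f gray
    k gray
      k→a: a black — skip
    k black
    f→h: h black — skip
  f black
  i gray
    i→b: b black — skip
    i→h: h black — skip
    i→k: k black — skip
  i black
c black
d gray
  d→a: a black — skip
  d→i: i black — skip
d black
e gray
  e→c: c black — skip
  e→f: f black — skip
  l gray
    l→f: f black — skip
    l→b: b black — skip
  l black
  g gray
    g→d: d black — skip
    j gray
      j→h: h black — skip
      j→b: b black — skip
    j black
    g→l: l black — skip
    g→k: k black — skip
    g→b: b black — skip
    g→c: c black — skip
  g black
e black
Every edge goes to a white or black vertex — no back edge, so the graph is acyclic.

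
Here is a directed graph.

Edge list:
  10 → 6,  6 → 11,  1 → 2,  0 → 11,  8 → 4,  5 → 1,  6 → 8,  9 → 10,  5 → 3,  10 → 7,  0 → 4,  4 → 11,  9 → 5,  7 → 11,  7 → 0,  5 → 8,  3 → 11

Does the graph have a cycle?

DFS with white/gray/black marking, starting from 10:
10 gray
  7 gray
    0 gray
      11 gray
      11 black
      4 gray
        4→11: 11 black — skip
      4 black
    0 black
    7→11: 11 black — skip
  7 black
  6 gray
    8 gray
      8→4: 4 black — skip
    8 black
    6→11: 11 black — skip
  6 black
10 black
1 gray
  2 gray
  2 black
1 black
3 gray
  3→11: 11 black — skip
3 black
5 gray
  5→8: 8 black — skip
  5→1: 1 black — skip
  5→3: 3 black — skip
5 black
9 gray
  9→5: 5 black — skip
  9→10: 10 black — skip
9 black
Every edge goes to a white or black vertex — no back edge, so the graph is acyclic.

No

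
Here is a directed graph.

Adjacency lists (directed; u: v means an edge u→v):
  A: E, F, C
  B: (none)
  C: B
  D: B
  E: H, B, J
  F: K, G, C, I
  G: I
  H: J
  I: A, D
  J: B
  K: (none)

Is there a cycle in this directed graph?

DFS with white/gray/black marking, starting from J:
J gray
  B gray
  B black
J black
A gray
  E gray
    H gray
      H→J: J black — skip
    H black
    E→B: B black — skip
    E→J: J black — skip
  E black
  F gray
    K gray
    K black
    G gray
      I gray
        I→A: A is gray → back edge
Back edge found, so a cycle exists: A → F → G → I → A.

Yes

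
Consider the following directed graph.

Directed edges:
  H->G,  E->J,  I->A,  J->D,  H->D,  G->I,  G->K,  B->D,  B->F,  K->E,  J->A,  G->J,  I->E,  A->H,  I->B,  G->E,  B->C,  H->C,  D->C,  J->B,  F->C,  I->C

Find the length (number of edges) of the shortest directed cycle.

4

For each vertex v, BFS finds the shortest path from v back to v.
The shortest such closed walk is G → J → A → H → G, length 4.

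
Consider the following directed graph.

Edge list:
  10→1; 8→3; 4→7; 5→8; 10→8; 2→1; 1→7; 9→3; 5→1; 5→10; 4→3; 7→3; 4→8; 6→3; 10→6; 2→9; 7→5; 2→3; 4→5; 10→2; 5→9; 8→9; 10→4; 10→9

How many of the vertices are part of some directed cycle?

A vertex is on a directed cycle iff it belongs to a strongly connected component of size ≥ 2 (or has a self-loop).
The vertices on cycles are {1, 2, 4, 5, 7, 10} — 6 in total.

6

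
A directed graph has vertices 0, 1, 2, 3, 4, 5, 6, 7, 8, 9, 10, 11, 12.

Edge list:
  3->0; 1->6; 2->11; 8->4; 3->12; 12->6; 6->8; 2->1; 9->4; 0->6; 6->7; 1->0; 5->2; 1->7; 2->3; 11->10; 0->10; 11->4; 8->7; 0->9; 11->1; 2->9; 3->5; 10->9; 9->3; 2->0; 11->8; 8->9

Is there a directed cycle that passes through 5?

Yes

5 is on a cycle iff 5 can reach itself via ≥1 edge.
5 → 2 → 3 → 5 — yes.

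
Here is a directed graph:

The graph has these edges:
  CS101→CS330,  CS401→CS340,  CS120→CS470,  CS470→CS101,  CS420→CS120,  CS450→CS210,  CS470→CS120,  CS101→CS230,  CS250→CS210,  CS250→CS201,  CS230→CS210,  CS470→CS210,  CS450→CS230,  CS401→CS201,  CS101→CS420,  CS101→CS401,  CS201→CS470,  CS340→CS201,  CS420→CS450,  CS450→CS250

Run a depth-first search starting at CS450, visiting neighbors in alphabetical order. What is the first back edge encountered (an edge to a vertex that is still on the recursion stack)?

CS401->CS201

DFS from CS450 (visiting neighbors in alphabetical order); mark gray on enter, black on exit:
CS450 gray
  CS210 gray
  CS210 black
  CS230 gray
    CS230→CS210: CS210 black — skip
  CS230 black
  CS250 gray
    CS201 gray
      CS470 gray
        CS101 gray
          CS101→CS230: CS230 black — skip
          CS330 gray
          CS330 black
          CS401 gray
            CS401→CS201: CS201 is gray → back edge
First back edge: CS401 → CS201.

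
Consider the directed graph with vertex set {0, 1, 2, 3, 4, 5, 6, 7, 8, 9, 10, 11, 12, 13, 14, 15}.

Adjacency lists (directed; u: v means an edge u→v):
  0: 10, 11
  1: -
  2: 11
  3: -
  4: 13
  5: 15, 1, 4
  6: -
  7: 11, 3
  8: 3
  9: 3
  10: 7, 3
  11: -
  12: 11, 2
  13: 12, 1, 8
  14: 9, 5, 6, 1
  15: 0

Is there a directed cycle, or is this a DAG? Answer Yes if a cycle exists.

DFS with white/gray/black marking, starting from 11:
11 gray
11 black
0 gray
  10 gray
    7 gray
      7→11: 11 black — skip
      3 gray
      3 black
    7 black
    10→3: 3 black — skip
  10 black
  0→11: 11 black — skip
0 black
1 gray
1 black
2 gray
  2→11: 11 black — skip
2 black
4 gray
  13 gray
    12 gray
      12→11: 11 black — skip
      12→2: 2 black — skip
    12 black
    13→1: 1 black — skip
    8 gray
      8→3: 3 black — skip
    8 black
  13 black
4 black
5 gray
  15 gray
    15→0: 0 black — skip
  15 black
  5→1: 1 black — skip
  5→4: 4 black — skip
5 black
6 gray
6 black
9 gray
  9→3: 3 black — skip
9 black
14 gray
  14→9: 9 black — skip
  14→5: 5 black — skip
  14→6: 6 black — skip
  14→1: 1 black — skip
14 black
Every edge goes to a white or black vertex — no back edge, so the graph is acyclic.

No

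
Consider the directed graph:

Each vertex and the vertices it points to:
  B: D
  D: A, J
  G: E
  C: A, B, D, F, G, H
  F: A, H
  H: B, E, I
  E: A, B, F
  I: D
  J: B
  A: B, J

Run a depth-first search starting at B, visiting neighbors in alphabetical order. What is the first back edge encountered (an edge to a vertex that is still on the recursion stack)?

A→B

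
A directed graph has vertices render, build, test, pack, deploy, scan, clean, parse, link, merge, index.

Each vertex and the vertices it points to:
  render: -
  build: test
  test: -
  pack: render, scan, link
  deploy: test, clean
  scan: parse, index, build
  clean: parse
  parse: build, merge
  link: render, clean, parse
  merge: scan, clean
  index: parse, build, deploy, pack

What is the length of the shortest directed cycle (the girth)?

For each vertex v, BFS finds the shortest path from v back to v.
The shortest such closed walk is pack → scan → index → pack, length 3.

3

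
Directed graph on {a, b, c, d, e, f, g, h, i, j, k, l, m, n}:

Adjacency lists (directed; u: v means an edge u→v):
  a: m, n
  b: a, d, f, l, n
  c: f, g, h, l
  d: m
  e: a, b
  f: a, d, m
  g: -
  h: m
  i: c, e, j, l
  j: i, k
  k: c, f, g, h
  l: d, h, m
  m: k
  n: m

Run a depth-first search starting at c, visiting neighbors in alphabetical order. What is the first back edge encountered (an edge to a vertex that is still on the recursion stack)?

k→c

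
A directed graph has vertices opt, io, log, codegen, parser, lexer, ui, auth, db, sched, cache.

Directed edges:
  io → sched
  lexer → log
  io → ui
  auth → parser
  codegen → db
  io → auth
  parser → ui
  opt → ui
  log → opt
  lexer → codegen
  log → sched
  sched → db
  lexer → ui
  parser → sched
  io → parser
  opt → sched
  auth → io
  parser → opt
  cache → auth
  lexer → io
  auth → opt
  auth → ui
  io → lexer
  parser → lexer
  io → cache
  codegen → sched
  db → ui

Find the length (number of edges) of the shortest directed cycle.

2

For each vertex v, BFS finds the shortest path from v back to v.
The shortest such closed walk is lexer → io → lexer, length 2.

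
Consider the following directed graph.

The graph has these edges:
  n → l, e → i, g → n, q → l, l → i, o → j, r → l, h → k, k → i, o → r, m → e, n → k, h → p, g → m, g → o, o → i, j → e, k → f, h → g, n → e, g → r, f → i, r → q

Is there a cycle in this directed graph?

No

DFS with white/gray/black marking, starting from p:
p gray
p black
g gray
  o gray
    r gray
      l gray
        i gray
        i black
      l black
      q gray
        q→l: l black — skip
      q black
    r black
    o→i: i black — skip
    j gray
      e gray
        e→i: i black — skip
      e black
    j black
  o black
  g→r: r black — skip
  n gray
    n→l: l black — skip
    n→e: e black — skip
    k gray
      k→i: i black — skip
      f gray
        f→i: i black — skip
      f black
    k black
  n black
  m gray
    m→e: e black — skip
  m black
g black
h gray
  h→k: k black — skip
  h→g: g black — skip
  h→p: p black — skip
h black
Every edge goes to a white or black vertex — no back edge, so the graph is acyclic.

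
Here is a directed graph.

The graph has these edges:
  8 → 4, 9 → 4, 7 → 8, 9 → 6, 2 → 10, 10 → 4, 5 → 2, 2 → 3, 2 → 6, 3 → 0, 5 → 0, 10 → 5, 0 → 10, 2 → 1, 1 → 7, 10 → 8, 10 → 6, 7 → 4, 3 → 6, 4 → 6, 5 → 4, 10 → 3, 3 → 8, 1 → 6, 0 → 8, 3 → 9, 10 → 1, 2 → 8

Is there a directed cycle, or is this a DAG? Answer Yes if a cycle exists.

DFS with white/gray/black marking, starting from 2:
2 gray
  3 gray
    0 gray
      10 gray
        4 gray
          6 gray
          6 black
        4 black
        5 gray
          5→4: 4 black — skip
          5→0: 0 is gray → back edge
Back edge found, so a cycle exists: 0 → 10 → 5 → 0.

Yes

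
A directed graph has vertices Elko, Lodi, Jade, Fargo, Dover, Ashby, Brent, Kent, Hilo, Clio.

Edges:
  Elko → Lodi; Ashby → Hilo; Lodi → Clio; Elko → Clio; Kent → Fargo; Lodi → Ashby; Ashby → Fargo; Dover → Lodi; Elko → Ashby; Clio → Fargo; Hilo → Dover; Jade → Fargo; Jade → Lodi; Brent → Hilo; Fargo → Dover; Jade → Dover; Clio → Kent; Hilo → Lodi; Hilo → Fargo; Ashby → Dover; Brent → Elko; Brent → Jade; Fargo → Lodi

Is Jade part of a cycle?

No

Jade lies on a cycle iff there is a path from Jade back to itself.
Exploring from Jade, it never reaches itself; equivalently, its strongly connected component is a singleton.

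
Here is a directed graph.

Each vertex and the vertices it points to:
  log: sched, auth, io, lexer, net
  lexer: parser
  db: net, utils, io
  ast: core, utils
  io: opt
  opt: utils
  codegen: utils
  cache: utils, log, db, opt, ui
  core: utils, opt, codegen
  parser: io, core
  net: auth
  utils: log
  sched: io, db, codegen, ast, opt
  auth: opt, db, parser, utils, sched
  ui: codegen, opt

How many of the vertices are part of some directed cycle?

A vertex is on a directed cycle iff it belongs to a strongly connected component of size ≥ 2 (or has a self-loop).
The vertices on cycles are {db, io, ast, log, net, opt, auth, core, lexer, sched, utils, parser, codegen} — 13 in total.

13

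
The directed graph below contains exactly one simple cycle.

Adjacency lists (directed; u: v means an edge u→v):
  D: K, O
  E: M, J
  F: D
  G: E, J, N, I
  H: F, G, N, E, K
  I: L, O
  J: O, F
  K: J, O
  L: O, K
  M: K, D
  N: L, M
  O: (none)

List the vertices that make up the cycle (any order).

DFS with gray/black marking from J:
J gray
  O gray
  O black
  F gray
    D gray
      K gray
        K→J: J is gray → back edge
Back edge closes the cycle J → F → D → K → J; its vertices are {D, F, J, K}.

D, F, J, K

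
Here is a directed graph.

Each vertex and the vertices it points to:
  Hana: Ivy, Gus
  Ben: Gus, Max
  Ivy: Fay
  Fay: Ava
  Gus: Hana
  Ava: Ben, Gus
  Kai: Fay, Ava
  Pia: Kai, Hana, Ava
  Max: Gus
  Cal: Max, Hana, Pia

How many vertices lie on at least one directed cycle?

A vertex is on a directed cycle iff it belongs to a strongly connected component of size ≥ 2 (or has a self-loop).
The vertices on cycles are {Ava, Ben, Fay, Gus, Ivy, Max, Hana} — 7 in total.

7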